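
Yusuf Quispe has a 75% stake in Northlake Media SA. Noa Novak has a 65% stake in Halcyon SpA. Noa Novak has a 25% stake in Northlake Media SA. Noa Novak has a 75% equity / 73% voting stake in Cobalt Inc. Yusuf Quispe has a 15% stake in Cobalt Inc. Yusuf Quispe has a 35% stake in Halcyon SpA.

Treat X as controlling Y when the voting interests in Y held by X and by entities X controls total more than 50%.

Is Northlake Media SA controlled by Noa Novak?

No

Noa holds 65% of Halcyon, so Noa controls Halcyon.
Noa holds 73% of Cobalt, so Noa controls Cobalt.
In Northlake, Noa's side holds only 25%, not > 50%.
So Noa does not control Northlake.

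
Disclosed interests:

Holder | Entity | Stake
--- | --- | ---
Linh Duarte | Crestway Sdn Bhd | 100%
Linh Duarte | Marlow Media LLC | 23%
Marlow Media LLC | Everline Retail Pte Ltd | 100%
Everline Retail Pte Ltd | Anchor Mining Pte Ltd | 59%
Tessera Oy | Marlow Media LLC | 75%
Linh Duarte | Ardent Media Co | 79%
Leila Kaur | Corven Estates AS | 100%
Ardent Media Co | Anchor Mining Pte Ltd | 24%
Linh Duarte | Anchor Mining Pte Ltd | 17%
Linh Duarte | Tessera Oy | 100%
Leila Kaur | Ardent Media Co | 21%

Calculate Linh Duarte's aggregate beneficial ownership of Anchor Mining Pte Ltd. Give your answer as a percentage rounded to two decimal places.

93.78%

Linh reaches Anchor along 4 paths.
Direct stake: 17% = 17%.
Via Ardent: 79% × 24% = 18.96%.
Via Tessera → Marlow → Everline: 100% × 75% × 100% × 59% = 44.25%.
Via Marlow → Everline: 23% × 100% × 59% = 13.57%.
Total: 17% + 18.96% + 44.25% + 13.57% = 93.78%.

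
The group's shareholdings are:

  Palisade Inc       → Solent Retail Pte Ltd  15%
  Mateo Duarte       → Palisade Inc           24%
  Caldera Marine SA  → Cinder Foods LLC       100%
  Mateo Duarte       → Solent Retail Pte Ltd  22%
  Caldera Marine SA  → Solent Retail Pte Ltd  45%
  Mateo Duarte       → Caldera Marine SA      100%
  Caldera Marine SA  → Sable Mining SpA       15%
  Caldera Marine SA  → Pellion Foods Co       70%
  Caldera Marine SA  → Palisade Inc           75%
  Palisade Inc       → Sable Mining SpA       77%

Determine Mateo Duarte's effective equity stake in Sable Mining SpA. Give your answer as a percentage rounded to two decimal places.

91.23%

Mateo reaches Sable along 3 paths.
Via Caldera: 100% × 15% = 15%.
Via Palisade: 24% × 77% = 18.48%.
Via Caldera → Palisade: 100% × 75% × 77% = 57.75%.
Total: 15% + 18.48% + 57.75% = 91.23%.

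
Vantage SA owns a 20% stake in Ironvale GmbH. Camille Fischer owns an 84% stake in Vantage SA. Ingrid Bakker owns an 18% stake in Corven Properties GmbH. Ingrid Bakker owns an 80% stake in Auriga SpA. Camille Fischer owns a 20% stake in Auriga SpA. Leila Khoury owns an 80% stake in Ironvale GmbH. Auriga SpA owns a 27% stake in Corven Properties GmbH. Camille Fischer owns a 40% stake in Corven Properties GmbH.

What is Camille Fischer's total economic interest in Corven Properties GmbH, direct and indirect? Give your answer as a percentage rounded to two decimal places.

45.40%

Camille reaches Corven along 2 paths.
Direct stake: 40% = 40%.
Via Auriga: 20% × 27% = 5.4%.
Total: 40% + 5.4% = 45.4%.
Rounded: 45.40%.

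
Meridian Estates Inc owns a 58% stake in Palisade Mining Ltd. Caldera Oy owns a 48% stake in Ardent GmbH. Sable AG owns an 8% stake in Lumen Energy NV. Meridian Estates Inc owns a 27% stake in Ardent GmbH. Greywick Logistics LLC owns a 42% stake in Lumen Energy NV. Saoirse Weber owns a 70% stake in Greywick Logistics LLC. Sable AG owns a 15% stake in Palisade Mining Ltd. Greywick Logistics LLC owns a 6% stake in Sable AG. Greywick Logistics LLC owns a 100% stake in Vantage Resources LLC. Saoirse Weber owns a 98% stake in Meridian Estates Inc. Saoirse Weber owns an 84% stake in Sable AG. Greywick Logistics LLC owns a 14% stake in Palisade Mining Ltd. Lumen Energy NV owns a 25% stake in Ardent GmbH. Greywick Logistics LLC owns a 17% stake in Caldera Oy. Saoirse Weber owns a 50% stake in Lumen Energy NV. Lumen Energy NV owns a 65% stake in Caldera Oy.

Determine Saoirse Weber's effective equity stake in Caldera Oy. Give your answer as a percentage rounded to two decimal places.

Saoirse reaches Caldera along 5 paths.
Via Sable → Lumen: 84% × 8% × 65% = 4.368%.
Via Greywick → Sable → Lumen: 70% × 6% × 8% × 65% = 0.2184%.
Via Lumen: 50% × 65% = 32.5%.
Via Greywick → Lumen: 70% × 42% × 65% = 19.11%.
Via Greywick: 70% × 17% = 11.9%.
Total: 4.368% + 0.2184% + 32.5% + 19.11% + 11.9% = 68.0964%.
Rounded: 68.10%.

68.10%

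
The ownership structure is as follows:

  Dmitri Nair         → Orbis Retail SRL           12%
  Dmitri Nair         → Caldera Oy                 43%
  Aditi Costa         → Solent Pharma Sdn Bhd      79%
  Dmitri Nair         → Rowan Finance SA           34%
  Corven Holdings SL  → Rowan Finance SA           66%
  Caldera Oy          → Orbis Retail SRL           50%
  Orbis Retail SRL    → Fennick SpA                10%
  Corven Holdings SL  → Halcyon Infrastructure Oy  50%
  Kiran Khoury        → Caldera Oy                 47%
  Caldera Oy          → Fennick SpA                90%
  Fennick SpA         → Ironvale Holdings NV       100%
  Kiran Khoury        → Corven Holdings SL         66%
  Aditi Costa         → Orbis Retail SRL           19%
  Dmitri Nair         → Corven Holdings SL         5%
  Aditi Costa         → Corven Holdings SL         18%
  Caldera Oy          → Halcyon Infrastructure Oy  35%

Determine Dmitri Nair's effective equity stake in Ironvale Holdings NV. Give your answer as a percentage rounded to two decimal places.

Dmitri reaches Ironvale along 3 paths.
Via Caldera → Fennick: 43% × 90% × 100% = 38.7%.
Via Orbis → Fennick: 12% × 10% × 100% = 1.2%.
Via Caldera → Orbis → Fennick: 43% × 50% × 10% × 100% = 2.15%.
Total: 38.7% + 1.2% + 2.15% = 42.05%.

42.05%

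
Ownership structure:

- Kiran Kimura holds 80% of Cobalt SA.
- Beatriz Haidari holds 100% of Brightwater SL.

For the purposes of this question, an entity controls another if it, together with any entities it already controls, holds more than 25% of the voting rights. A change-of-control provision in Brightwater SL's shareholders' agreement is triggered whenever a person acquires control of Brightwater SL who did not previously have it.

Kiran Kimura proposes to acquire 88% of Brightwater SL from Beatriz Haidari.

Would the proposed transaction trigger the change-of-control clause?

Yes

The purchase adds only to Kiran's holdings (Beatriz's stake shrinks), so Kiran is the only person who could newly come to control Brightwater.
Kiran holds 80% of Cobalt, so Kiran controls Cobalt.
Neither Kiran nor any entity Kiran controls holds any voting interest in Brightwater.
So before the transaction, Kiran does not control Brightwater.
After the purchase, Kiran holds 88% of Brightwater directly, and Beatriz's stake falls to 12%.
Kiran holds 88% of Brightwater, so Kiran controls Brightwater.
Kiran did not control Brightwater before and does after, so the clause is triggered.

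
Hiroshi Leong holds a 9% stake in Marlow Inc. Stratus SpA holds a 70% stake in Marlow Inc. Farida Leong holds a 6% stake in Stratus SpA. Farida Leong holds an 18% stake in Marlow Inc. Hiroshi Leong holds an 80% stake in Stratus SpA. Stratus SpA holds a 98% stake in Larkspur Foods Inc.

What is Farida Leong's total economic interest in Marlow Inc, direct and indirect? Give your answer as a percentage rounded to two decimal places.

22.20%

Farida reaches Marlow along 2 paths.
Via Stratus: 6% × 70% = 4.2%.
Direct stake: 18% = 18%.
Total: 4.2% + 18% = 22.2%.
Rounded: 22.20%.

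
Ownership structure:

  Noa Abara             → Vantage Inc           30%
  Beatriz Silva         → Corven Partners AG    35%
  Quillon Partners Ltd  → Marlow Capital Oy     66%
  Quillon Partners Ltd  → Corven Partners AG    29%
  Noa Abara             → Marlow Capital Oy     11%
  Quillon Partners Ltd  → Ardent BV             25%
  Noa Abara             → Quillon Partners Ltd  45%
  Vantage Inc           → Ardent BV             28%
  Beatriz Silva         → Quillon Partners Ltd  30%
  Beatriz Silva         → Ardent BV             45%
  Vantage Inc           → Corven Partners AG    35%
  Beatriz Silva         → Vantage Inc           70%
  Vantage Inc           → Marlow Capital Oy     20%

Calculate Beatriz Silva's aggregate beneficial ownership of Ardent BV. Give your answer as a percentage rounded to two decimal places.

Beatriz reaches Ardent along 3 paths.
Direct stake: 45% = 45%.
Via Quillon: 30% × 25% = 7.5%.
Via Vantage: 70% × 28% = 19.6%.
Total: 45% + 7.5% + 19.6% = 72.1%.
Rounded: 72.10%.

72.10%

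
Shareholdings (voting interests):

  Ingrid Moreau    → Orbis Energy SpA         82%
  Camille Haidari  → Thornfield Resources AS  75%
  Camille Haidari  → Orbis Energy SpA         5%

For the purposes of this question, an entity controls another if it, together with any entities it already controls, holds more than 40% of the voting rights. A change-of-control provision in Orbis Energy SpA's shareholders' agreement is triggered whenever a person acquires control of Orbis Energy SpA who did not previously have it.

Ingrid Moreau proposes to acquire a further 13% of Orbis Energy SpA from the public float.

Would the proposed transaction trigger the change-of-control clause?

The purchase changes only Ingrid's holdings, so Ingrid is the only person who could newly come to control Orbis.
Ingrid holds 82% of Orbis, so Ingrid controls Orbis.
So Ingrid already controls Orbis before the transaction.
After the purchase, Ingrid's direct stake in Orbis rises to 82% + 13% = 95%.
Ingrid controlled Orbis already, so this is not a new person acquiring control; every other person's position is unchanged or reduced.
No new person acquires control, so the clause is not triggered.

No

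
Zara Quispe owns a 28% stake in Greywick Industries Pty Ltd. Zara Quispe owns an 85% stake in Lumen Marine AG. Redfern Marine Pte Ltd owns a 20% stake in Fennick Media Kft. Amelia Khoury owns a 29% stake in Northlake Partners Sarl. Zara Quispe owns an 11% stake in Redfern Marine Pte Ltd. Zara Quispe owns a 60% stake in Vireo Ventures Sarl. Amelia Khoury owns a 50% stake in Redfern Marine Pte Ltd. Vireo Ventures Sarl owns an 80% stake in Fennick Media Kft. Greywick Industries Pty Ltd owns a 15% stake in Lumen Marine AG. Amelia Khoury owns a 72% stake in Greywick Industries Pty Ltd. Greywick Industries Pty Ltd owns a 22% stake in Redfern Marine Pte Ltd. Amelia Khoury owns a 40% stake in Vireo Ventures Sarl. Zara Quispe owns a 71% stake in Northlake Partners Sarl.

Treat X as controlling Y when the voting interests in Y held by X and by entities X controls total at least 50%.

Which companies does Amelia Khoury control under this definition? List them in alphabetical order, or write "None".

Amelia holds 72% of Greywick, so Amelia controls Greywick.
Amelia and Greywick together hold 50% + 22% = 72% of Redfern, so Amelia controls Redfern.
No other company's threshold is met.

Greywick Industries Pty Ltd, Redfern Marine Pte Ltd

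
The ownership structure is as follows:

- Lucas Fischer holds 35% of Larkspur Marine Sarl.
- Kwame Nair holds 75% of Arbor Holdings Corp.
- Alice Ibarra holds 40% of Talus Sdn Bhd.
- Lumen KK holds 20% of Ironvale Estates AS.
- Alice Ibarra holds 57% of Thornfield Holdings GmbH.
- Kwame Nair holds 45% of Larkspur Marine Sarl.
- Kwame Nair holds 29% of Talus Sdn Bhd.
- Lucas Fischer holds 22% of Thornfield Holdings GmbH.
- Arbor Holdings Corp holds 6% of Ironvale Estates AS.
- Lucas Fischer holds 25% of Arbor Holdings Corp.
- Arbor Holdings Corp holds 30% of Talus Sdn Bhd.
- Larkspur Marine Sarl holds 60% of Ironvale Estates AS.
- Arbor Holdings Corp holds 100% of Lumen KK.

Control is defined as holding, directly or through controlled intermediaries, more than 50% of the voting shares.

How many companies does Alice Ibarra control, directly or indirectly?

Alice holds 57% of Thornfield, so Alice controls Thornfield.
No other company's threshold is met.
Alice controls 1 company.

1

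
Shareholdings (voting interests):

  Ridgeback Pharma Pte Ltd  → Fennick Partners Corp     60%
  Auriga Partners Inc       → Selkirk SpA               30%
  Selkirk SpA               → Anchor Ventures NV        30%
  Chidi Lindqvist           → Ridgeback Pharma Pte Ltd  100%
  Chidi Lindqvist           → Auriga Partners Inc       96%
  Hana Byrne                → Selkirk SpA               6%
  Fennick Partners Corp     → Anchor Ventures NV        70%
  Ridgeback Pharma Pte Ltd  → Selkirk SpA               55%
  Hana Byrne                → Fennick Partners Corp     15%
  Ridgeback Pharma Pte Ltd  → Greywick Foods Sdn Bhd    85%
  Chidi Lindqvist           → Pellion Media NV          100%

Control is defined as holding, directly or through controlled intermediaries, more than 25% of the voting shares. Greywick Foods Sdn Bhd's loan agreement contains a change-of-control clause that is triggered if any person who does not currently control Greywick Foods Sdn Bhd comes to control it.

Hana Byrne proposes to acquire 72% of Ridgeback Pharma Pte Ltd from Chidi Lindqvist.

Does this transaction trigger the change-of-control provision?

Yes

The purchase adds only to Hana's holdings (Chidi's stake shrinks), so Hana is the only person who could newly come to control Greywick.
Hana's largest direct stake is 15% in Fennick, which does not meet the threshold, so Hana controls no company.
Neither Hana nor any entity Hana controls holds any voting interest in Greywick.
So before the transaction, Hana does not control Greywick.
After the purchase, Hana holds 72% of Ridgeback directly, and Chidi's stake falls to 28%.
Hana holds 72% of Ridgeback, so Hana controls Ridgeback.
Ridgeback holds 85% of Greywick, so Hana controls Greywick.
Hana did not control Greywick before and does after, so the clause is triggered.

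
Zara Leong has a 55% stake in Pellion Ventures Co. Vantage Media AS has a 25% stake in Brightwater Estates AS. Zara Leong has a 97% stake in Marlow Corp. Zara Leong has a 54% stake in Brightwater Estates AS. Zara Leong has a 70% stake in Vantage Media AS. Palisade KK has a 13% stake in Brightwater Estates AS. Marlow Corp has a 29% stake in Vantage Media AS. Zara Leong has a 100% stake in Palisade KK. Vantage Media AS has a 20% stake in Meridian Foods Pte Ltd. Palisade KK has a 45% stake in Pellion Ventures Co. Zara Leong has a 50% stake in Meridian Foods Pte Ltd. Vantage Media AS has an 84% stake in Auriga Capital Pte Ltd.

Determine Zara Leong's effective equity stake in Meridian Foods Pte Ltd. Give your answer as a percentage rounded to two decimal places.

Zara reaches Meridian along 3 paths.
Direct stake: 50% = 50%.
Via Marlow → Vantage: 97% × 29% × 20% = 5.626%.
Via Vantage: 70% × 20% = 14%.
Total: 50% + 5.626% + 14% = 69.626%.
Rounded: 69.63%.

69.63%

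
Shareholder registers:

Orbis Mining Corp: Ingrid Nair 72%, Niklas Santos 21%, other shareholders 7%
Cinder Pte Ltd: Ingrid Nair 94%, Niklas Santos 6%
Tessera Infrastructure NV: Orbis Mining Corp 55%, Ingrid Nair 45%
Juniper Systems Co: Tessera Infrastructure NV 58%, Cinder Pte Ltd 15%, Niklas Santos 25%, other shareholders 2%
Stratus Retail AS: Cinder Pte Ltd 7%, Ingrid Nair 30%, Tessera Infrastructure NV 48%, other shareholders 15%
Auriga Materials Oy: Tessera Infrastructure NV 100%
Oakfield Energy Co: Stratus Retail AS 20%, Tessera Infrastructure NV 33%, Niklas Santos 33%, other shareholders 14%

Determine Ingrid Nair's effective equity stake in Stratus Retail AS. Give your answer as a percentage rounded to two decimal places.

Ingrid reaches Stratus along 4 paths.
Via Cinder: 94% × 7% = 6.58%.
Direct stake: 30% = 30%.
Via Orbis → Tessera: 72% × 55% × 48% = 19.008%.
Via Tessera: 45% × 48% = 21.6%.
Total: 6.58% + 30% + 19.008% + 21.6% = 77.188%.
Rounded: 77.19%.

77.19%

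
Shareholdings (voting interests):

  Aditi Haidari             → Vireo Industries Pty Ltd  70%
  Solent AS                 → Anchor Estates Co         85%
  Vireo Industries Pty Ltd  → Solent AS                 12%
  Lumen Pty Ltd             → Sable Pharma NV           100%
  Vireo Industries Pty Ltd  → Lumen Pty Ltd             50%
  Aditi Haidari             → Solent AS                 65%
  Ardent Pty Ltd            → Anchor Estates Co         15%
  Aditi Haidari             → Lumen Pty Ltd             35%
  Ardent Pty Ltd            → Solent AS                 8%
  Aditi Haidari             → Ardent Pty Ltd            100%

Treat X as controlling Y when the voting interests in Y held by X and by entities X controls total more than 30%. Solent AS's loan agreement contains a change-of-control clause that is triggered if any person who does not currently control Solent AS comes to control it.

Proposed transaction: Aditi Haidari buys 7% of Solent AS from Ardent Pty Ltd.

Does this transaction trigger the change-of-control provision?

The purchase adds only to Aditi's holdings (Ardent's stake shrinks), so Aditi is the only person who could newly come to control Solent.
Aditi holds 70% of Vireo, so Aditi controls Vireo.
Aditi holds 100% of Ardent, so Aditi controls Ardent.
Aditi and Vireo and Ardent together hold 65% + 12% + 8% = 85% of Solent, so Aditi controls Solent.
So Aditi already controls Solent before the transaction.
After the purchase, Aditi's direct stake in Solent rises to 65% + 7% = 72%, and Ardent's stake falls to 1%.
Aditi controlled Solent already, so this is not a new person acquiring control; every other person's position is unchanged or reduced.
No new person acquires control, so the clause is not triggered.

No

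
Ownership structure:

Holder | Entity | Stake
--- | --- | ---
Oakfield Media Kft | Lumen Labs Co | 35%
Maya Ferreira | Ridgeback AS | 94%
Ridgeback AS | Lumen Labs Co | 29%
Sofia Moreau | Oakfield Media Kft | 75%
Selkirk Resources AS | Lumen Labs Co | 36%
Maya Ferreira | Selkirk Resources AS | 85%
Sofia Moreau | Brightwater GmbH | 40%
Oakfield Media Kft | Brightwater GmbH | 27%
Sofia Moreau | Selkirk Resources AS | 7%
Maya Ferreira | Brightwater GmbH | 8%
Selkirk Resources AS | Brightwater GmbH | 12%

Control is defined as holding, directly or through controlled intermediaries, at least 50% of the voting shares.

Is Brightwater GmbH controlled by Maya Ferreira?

No

Maya holds 94% of Ridgeback, so Maya controls Ridgeback.
Maya holds 85% of Selkirk, so Maya controls Selkirk.
Ridgeback and Selkirk together hold 29% + 36% = 65% of Lumen, so Maya controls Lumen.
In Brightwater, Maya's side holds only 8% + 12% = 20%, not ≥ 50%.
So Maya does not control Brightwater.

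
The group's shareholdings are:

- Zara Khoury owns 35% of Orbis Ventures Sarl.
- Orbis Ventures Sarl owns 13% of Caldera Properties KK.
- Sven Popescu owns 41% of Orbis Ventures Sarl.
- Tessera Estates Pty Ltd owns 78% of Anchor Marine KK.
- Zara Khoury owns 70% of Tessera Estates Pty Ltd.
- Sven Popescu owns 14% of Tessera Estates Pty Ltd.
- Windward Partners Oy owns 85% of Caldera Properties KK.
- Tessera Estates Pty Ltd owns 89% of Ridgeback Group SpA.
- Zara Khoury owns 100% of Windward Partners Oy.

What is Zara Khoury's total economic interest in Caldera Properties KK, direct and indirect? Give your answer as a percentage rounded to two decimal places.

89.55%

Zara reaches Caldera along 2 paths.
Via Windward: 100% × 85% = 85%.
Via Orbis: 35% × 13% = 4.55%.
Total: 85% + 4.55% = 89.55%.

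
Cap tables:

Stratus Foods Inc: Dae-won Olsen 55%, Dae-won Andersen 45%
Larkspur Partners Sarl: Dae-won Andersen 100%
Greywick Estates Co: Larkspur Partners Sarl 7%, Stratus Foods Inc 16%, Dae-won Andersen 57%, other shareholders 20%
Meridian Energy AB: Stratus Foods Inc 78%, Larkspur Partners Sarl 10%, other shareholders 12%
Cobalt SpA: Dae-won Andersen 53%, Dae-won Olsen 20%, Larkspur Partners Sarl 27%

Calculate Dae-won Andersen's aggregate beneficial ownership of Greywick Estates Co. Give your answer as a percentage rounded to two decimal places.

Dae-won Andersen reaches Greywick along 3 paths.
Via Larkspur: 100% × 7% = 7%.
Via Stratus: 45% × 16% = 7.2%.
Direct stake: 57% = 57%.
Total: 7% + 7.2% + 57% = 71.2%.
Rounded: 71.20%.

71.20%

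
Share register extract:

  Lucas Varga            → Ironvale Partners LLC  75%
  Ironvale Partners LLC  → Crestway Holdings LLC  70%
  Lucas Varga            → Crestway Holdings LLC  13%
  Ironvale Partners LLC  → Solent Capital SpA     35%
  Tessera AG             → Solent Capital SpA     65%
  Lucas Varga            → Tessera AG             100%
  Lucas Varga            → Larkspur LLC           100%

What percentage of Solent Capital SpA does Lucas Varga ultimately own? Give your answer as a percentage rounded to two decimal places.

Lucas reaches Solent along 2 paths.
Via Tessera: 100% × 65% = 65%.
Via Ironvale: 75% × 35% = 26.25%.
Total: 65% + 26.25% = 91.25%.

91.25%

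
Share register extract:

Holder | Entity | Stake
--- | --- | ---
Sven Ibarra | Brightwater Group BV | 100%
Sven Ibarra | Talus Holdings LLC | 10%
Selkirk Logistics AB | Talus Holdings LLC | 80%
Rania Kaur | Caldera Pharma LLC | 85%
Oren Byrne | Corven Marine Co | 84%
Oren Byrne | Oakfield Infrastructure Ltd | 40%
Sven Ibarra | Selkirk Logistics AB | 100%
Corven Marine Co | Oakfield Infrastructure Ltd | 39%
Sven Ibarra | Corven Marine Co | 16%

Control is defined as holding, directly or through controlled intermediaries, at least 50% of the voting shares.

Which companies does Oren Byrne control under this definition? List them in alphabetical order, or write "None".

Oren holds 84% of Corven, so Oren controls Corven.
Corven and Oren together hold 39% + 40% = 79% of Oakfield, so Oren controls Oakfield.
No other company's threshold is met.

Corven Marine Co, Oakfield Infrastructure Ltd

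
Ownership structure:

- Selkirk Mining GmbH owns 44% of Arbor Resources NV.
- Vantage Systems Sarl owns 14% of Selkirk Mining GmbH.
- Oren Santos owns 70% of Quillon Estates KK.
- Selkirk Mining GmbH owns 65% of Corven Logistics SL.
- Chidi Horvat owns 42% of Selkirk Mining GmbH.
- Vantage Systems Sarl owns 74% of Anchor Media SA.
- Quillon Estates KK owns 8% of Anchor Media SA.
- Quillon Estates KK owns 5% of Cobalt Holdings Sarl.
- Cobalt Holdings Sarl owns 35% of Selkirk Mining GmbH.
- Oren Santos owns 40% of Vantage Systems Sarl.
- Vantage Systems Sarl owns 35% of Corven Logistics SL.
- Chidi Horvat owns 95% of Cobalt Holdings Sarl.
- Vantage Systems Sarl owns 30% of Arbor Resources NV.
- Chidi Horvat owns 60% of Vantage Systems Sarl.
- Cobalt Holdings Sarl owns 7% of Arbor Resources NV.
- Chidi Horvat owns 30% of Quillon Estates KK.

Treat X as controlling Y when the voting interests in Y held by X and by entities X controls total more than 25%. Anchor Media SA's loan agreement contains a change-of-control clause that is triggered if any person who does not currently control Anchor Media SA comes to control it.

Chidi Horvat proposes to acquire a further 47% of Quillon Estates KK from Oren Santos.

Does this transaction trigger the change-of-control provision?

The purchase adds only to Chidi's holdings (Oren's stake shrinks), so Chidi is the only person who could newly come to control Anchor.
Chidi holds 60% of Vantage, so Chidi controls Vantage.
Chidi holds 30% of Quillon, so Chidi controls Quillon.
Vantage and Quillon together hold 74% + 8% = 82% of Anchor, so Chidi controls Anchor.
So Chidi already controls Anchor before the transaction.
After the purchase, Chidi's direct stake in Quillon rises to 30% + 47% = 77%, and Oren's stake falls to 23%.
Chidi controlled Anchor already, so this is not a new person acquiring control; every other person's position is unchanged or reduced.
No new person acquires control, so the clause is not triggered.

No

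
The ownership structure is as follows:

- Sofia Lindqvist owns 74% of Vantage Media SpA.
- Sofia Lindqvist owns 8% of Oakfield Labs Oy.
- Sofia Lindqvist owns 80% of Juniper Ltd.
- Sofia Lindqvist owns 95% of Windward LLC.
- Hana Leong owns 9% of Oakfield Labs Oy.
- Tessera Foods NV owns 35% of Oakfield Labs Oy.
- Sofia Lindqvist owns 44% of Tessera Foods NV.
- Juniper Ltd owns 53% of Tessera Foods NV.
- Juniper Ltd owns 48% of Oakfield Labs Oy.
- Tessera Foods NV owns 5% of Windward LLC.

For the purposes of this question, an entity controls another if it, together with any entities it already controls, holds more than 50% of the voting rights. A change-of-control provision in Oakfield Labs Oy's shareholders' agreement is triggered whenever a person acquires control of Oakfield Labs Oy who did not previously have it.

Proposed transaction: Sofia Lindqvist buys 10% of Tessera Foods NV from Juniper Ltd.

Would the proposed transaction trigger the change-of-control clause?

No

The purchase adds only to Sofia's holdings (Juniper's stake shrinks), so Sofia is the only person who could newly come to control Oakfield.
Sofia holds 80% of Juniper, so Sofia controls Juniper.
Juniper and Sofia together hold 53% + 44% = 97% of Tessera, so Sofia controls Tessera.
Tessera and Juniper and Sofia together hold 35% + 48% + 8% = 91% of Oakfield, so Sofia controls Oakfield.
So Sofia already controls Oakfield before the transaction.
After the purchase, Sofia's direct stake in Tessera rises to 44% + 10% = 54%, and Juniper's stake falls to 43%.
Sofia controlled Oakfield already, so this is not a new person acquiring control; every other person's position is unchanged or reduced.
No new person acquires control, so the clause is not triggered.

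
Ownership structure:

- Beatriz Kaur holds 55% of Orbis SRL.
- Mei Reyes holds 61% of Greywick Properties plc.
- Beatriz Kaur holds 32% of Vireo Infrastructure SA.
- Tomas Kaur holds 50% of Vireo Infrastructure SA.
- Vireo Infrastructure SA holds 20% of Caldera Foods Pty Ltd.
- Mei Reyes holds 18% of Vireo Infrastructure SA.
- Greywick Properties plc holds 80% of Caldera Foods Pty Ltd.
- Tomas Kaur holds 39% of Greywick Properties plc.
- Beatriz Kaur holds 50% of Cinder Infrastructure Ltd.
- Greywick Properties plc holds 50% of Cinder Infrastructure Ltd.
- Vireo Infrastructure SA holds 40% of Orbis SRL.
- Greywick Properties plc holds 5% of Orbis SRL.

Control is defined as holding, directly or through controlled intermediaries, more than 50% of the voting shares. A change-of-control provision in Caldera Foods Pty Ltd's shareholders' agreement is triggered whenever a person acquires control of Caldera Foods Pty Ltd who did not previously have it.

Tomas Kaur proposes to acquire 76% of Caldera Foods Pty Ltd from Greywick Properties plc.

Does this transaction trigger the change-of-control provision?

Yes

The purchase adds only to Tomas's holdings (Greywick's stake shrinks), so Tomas is the only person who could newly come to control Caldera.
Tomas's largest direct stake is 50% in Vireo, which does not meet the threshold, so Tomas controls no company.
Neither Tomas nor any entity Tomas controls holds any voting interest in Caldera.
So before the transaction, Tomas does not control Caldera.
After the purchase, Tomas holds 76% of Caldera directly, and Greywick's stake falls to 4%.
Tomas holds 76% of Caldera, so Tomas controls Caldera.
Tomas did not control Caldera before and does after, so the clause is triggered.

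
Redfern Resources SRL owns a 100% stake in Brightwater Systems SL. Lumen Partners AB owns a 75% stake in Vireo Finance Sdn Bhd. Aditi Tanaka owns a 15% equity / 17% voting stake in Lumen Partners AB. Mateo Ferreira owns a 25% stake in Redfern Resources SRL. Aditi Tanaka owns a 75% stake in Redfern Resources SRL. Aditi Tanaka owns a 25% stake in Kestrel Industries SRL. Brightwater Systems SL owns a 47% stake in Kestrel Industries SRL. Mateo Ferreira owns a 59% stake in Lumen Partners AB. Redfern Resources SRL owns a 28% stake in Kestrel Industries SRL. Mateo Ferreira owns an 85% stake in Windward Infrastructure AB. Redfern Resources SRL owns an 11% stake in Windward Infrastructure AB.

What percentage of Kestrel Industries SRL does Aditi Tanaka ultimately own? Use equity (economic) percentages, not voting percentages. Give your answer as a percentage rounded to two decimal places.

Aditi reaches Kestrel along 3 paths.
Direct stake: 25% = 25%.
Via Redfern → Brightwater: 75% × 100% × 47% = 35.25%.
Via Redfern: 75% × 28% = 21%.
Total: 25% + 35.25% + 21% = 81.25%.

81.25%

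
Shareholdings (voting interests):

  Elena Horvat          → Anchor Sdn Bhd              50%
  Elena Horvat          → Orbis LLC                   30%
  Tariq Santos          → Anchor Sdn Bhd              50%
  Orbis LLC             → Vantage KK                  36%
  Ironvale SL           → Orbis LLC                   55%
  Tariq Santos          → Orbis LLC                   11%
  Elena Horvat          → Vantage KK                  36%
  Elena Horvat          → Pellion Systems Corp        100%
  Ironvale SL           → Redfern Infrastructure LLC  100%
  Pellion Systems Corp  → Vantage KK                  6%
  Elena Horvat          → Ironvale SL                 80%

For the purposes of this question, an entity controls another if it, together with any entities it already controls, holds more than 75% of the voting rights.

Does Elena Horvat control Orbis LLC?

Elena holds 80% of Ironvale, so Elena controls Ironvale.
Ironvale and Elena together hold 55% + 30% = 85% of Orbis, so Elena controls Orbis.

Yes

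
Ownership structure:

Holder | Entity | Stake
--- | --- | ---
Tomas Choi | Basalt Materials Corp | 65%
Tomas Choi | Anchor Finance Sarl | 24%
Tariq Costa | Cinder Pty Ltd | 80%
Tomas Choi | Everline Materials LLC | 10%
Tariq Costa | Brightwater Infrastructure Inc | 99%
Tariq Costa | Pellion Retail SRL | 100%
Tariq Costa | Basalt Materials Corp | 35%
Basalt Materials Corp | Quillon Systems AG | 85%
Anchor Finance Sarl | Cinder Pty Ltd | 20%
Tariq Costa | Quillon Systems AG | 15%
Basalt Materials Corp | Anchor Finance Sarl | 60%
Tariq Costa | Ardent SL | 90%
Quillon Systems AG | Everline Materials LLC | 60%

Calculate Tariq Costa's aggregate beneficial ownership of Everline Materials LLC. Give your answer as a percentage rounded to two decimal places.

26.85%

Tariq reaches Everline along 2 paths.
Via Basalt → Quillon: 35% × 85% × 60% = 17.85%.
Via Quillon: 15% × 60% = 9%.
Total: 17.85% + 9% = 26.85%.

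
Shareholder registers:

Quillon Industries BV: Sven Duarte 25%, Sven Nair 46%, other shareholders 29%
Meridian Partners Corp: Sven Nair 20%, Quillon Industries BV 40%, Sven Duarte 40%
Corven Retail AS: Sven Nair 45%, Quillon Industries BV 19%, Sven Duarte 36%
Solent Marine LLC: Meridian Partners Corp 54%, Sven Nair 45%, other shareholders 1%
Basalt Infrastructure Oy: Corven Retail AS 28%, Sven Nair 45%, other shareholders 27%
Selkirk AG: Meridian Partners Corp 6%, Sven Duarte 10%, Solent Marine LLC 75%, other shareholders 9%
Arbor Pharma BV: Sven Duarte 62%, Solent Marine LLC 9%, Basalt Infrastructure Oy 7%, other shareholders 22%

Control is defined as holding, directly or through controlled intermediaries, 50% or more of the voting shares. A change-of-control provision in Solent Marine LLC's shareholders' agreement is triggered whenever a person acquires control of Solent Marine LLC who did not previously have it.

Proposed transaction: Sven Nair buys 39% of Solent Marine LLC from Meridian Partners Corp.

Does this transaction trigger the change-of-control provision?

Yes

The purchase adds only to Sven Nair's holdings (Meridian's stake shrinks), so Sven Nair is the only person who could newly come to control Solent.
Sven Nair's largest direct stake is 46% in Quillon, which does not meet the threshold, so Sven Nair controls no company.
In Solent, Sven Nair's side holds only 45%, not ≥ 50%.
So before the transaction, Sven Nair does not control Solent.
After the purchase, Sven Nair's direct stake in Solent rises to 45% + 39% = 84%, and Meridian's stake falls to 15%.
Sven Nair holds 84% of Solent, so Sven Nair controls Solent.
Sven Nair did not control Solent before and does after, so the clause is triggered.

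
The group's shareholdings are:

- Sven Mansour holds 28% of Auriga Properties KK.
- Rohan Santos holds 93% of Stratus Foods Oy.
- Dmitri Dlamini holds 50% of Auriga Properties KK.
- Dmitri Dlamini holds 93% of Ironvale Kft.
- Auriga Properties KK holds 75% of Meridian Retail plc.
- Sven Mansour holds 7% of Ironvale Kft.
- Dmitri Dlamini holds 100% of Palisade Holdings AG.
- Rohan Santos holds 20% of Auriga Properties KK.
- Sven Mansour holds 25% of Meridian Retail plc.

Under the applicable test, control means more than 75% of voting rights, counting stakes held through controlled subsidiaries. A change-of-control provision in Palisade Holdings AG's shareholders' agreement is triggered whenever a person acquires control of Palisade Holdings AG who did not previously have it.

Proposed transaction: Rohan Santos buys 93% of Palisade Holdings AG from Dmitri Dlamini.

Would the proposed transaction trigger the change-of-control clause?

The purchase adds only to Rohan's holdings (Dmitri's stake shrinks), so Rohan is the only person who could newly come to control Palisade.
Rohan holds 93% of Stratus, so Rohan controls Stratus.
Neither Rohan nor any entity Rohan controls holds any voting interest in Palisade.
So before the transaction, Rohan does not control Palisade.
After the purchase, Rohan holds 93% of Palisade directly, and Dmitri's stake falls to 7%.
Rohan holds 93% of Palisade, so Rohan controls Palisade.
Rohan did not control Palisade before and does after, so the clause is triggered.

Yes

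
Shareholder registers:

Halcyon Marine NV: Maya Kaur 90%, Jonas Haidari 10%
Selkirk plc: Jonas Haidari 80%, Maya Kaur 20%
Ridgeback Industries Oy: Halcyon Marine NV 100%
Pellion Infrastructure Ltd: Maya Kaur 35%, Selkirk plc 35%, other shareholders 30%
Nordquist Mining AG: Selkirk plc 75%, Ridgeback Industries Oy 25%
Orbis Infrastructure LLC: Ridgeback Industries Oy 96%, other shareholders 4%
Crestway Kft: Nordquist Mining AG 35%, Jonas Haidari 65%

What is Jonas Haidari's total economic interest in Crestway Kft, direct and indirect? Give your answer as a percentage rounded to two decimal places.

86.88%

Jonas reaches Crestway along 3 paths.
Via Selkirk → Nordquist: 80% × 75% × 35% = 21%.
Via Halcyon → Ridgeback → Nordquist: 10% × 100% × 25% × 35% = 0.875%.
Direct stake: 65% = 65%.
Total: 21% + 0.875% + 65% = 86.875%.
Rounded: 86.88%.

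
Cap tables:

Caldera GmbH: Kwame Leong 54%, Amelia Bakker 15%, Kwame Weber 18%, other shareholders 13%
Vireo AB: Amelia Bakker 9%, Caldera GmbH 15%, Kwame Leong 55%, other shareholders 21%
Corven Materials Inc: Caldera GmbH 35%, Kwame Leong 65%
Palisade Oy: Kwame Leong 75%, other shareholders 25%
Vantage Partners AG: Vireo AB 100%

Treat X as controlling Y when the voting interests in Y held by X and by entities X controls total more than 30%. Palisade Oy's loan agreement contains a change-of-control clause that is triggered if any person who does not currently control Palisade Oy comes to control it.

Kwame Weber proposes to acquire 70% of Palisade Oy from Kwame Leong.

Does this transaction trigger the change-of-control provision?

Yes

The purchase adds only to Kwame Weber's holdings (Kwame Leong's stake shrinks), so Kwame Weber is the only person who could newly come to control Palisade.
Kwame Weber's largest direct stake is 18% in Caldera, which does not meet the threshold, so Kwame Weber controls no company.
Neither Kwame Weber nor any entity Kwame Weber controls holds any voting interest in Palisade.
So before the transaction, Kwame Weber does not control Palisade.
After the purchase, Kwame Weber holds 70% of Palisade directly, and Kwame Leong's stake falls to 5%.
Kwame Weber holds 70% of Palisade, so Kwame Weber controls Palisade.
Kwame Weber did not control Palisade before and does after, so the clause is triggered.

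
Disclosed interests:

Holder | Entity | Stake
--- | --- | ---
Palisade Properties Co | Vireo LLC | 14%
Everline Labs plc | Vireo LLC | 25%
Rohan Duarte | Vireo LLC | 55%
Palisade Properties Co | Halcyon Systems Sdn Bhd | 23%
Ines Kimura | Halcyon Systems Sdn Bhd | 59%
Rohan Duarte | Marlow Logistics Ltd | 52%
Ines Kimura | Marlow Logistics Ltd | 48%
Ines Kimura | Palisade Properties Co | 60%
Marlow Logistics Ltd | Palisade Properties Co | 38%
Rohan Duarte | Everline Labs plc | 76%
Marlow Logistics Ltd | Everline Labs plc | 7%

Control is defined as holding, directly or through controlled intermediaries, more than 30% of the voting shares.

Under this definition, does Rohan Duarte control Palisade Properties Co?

Yes

Rohan holds 52% of Marlow, so Rohan controls Marlow.
Marlow holds 38% of Palisade, so Rohan controls Palisade.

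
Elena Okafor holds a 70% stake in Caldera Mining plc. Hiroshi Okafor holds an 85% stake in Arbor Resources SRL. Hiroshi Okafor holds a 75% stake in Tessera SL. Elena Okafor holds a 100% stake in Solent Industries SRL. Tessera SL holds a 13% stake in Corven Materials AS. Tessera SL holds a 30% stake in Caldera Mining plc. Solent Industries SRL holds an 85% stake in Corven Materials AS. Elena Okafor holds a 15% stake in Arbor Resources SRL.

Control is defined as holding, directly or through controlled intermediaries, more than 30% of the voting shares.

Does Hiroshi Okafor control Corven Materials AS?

Hiroshi holds 85% of Arbor, so Hiroshi controls Arbor.
Hiroshi holds 75% of Tessera, so Hiroshi controls Tessera.
In Corven, Hiroshi's side holds only 13%, not > 30%.
So Hiroshi does not control Corven.

No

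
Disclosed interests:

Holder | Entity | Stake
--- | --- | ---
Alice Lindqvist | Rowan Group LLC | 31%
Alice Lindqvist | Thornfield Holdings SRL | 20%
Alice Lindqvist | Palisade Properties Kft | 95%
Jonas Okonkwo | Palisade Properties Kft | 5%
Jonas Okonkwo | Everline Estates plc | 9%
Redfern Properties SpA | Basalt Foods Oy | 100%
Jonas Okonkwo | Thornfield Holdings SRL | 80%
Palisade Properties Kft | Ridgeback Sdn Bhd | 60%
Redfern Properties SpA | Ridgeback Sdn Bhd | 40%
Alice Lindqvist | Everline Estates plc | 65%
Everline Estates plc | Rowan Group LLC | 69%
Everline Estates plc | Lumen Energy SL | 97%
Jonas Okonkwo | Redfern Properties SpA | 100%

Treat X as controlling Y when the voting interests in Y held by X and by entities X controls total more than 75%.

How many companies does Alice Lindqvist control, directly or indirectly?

1

Alice holds 95% of Palisade, so Alice controls Palisade.
No other company's threshold is met.
Alice controls 1 company.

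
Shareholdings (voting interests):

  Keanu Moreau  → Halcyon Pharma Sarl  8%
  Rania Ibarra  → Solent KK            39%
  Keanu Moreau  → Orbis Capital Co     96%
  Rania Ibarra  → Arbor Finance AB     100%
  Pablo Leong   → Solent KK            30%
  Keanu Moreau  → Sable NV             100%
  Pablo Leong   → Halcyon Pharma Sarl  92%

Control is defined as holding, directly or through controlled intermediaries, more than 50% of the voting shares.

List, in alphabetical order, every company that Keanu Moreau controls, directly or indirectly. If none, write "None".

Orbis Capital Co, Sable NV

Keanu holds 96% of Orbis, so Keanu controls Orbis.
Keanu holds 100% of Sable, so Keanu controls Sable.
No other company's threshold is met.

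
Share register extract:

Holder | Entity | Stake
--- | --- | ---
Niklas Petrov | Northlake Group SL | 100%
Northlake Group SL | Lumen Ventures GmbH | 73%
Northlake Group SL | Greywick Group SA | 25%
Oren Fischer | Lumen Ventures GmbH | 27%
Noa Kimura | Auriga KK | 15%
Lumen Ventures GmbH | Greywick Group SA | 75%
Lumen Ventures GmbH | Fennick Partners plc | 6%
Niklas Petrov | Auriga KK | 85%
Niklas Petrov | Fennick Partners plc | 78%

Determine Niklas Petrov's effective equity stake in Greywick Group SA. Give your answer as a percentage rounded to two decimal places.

79.75%

Niklas reaches Greywick along 2 paths.
Via Northlake: 100% × 25% = 25%.
Via Northlake → Lumen: 100% × 73% × 75% = 54.75%.
Total: 25% + 54.75% = 79.75%.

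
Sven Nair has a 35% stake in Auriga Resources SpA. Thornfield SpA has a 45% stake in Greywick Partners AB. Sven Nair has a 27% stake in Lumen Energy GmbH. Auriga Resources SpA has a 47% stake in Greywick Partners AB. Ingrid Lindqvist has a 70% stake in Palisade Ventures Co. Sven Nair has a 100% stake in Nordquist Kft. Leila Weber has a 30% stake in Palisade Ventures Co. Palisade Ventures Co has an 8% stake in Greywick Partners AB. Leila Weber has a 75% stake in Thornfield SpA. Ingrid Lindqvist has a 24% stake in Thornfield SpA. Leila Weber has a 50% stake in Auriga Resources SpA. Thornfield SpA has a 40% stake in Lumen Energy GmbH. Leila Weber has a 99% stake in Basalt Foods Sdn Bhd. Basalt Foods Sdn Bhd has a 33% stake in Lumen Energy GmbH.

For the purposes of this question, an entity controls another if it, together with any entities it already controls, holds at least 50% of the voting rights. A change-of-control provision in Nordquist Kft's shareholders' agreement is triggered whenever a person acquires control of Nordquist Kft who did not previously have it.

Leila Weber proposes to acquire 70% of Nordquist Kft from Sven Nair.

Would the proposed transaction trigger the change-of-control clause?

The purchase adds only to Leila's holdings (Sven's stake shrinks), so Leila is the only person who could newly come to control Nordquist.
Leila holds 50% of Auriga, so Leila controls Auriga.
Leila holds 75% of Thornfield, so Leila controls Thornfield.
Auriga and Thornfield together hold 47% + 45% = 92% of Greywick, so Leila controls Greywick.
Leila holds 99% of Basalt, so Leila controls Basalt.
Thornfield and Basalt together hold 40% + 33% = 73% of Lumen, so Leila controls Lumen.
Neither Leila nor any entity Leila controls holds any voting interest in Nordquist.
So before the transaction, Leila does not control Nordquist.
After the purchase, Leila holds 70% of Nordquist directly, and Sven's stake falls to 30%.
Leila holds 70% of Nordquist, so Leila controls Nordquist.
Leila did not control Nordquist before and does after, so the clause is triggered.

Yes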